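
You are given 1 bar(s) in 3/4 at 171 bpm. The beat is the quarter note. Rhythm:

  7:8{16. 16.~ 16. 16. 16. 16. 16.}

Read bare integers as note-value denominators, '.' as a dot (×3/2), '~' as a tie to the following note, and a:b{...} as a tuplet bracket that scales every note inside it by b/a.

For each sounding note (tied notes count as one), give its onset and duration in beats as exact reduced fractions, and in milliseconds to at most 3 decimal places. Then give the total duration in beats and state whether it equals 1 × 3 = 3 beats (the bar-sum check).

1) 0.0ms=0b +150.376ms=3/7b
2) 150.376ms=3/7b +300.752ms=6/7b
3) 451.128ms=9/7b +150.376ms=3/7b
4) 601.504ms=12/7b +150.376ms=3/7b
5) 751.88ms=15/7b +150.376ms=3/7b
6) 902.256ms=18/7b +150.376ms=3/7b
Σ=3b of 3 (171bpm 3/4) — PASS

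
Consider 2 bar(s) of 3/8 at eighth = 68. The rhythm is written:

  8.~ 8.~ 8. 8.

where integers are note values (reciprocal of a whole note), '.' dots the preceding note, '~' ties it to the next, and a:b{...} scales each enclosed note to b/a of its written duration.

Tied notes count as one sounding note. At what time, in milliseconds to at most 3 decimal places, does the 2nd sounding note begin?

note 2 onset = 9/2b = 3970.588ms

1. 0.0ms @ 0 + 3970.588ms (9/2)
2. 3970.588ms @ 9/2 + 1323.529ms (3/2)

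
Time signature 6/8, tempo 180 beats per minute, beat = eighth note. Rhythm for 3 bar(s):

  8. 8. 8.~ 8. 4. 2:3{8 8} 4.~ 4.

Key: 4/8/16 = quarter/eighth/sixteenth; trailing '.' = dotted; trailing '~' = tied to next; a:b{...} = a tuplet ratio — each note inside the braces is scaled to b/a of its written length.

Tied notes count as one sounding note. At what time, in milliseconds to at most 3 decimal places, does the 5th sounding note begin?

note 5 onset = 9b = 3000.0ms

1. 0.0ms @ 0 + 500.0ms (3/2)
2. 500.0ms @ 3/2 + 500.0ms (3/2)
3. 1000.0ms @ 3 + 1000.0ms (3)
4. 2000.0ms @ 6 + 1000.0ms (3)
5. 3000.0ms @ 9 + 500.0ms (3/2)
6. 3500.0ms @ 21/2 + 500.0ms (3/2)
7. 4000.0ms @ 12 + 2000.0ms (6)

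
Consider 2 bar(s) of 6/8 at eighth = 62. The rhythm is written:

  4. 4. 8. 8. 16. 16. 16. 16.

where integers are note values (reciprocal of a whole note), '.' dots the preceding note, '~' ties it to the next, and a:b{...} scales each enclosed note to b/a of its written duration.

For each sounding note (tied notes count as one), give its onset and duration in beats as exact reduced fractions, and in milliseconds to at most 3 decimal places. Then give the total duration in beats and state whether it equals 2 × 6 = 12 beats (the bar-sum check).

1) 0.0ms=0b +2903.226ms=3b
2) 2903.226ms=3b +2903.226ms=3b
3) 5806.452ms=6b +1451.613ms=3/2b
4) 7258.065ms=15/2b +1451.613ms=3/2b
5) 8709.677ms=9b +725.806ms=3/4b
6) 9435.484ms=39/4b +725.806ms=3/4b
7) 10161.29ms=21/2b +725.806ms=3/4b
8) 10887.097ms=45/4b +725.806ms=3/4b
Σ=12b of 12 (62bpm 6/8) — PASS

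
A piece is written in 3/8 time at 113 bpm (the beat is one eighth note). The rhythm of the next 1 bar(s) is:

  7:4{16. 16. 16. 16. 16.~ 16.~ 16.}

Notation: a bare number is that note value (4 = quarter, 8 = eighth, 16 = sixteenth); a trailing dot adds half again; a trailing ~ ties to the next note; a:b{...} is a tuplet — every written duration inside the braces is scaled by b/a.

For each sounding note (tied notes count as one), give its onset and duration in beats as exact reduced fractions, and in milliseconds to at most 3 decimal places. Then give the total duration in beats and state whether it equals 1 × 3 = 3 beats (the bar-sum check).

1) 0.0ms=0b +227.56ms=3/7b
2) 227.56ms=3/7b +227.56ms=3/7b
3) 455.12ms=6/7b +227.56ms=3/7b
4) 682.68ms=9/7b +227.56ms=3/7b
5) 910.24ms=12/7b +682.68ms=9/7b
Σ=3b of 3 (113bpm 3/8) — PASS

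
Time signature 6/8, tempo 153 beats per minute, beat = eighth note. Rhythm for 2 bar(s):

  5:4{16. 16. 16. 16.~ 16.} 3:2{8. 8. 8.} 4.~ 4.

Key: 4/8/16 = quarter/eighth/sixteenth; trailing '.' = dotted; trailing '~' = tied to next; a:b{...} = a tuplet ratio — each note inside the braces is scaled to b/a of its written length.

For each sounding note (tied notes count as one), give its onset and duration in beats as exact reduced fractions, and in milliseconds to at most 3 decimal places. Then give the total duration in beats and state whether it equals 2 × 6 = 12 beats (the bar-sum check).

1) 0.0ms=0b +235.294ms=3/5b
2) 235.294ms=3/5b +235.294ms=3/5b
3) 470.588ms=6/5b +235.294ms=3/5b
4) 705.882ms=9/5b +470.588ms=6/5b
5) 1176.471ms=3b +392.157ms=1b
6) 1568.627ms=4b +392.157ms=1b
7) 1960.784ms=5b +392.157ms=1b
8) 2352.941ms=6b +2352.941ms=6b
Σ=12b of 12 (153bpm 6/8) — PASS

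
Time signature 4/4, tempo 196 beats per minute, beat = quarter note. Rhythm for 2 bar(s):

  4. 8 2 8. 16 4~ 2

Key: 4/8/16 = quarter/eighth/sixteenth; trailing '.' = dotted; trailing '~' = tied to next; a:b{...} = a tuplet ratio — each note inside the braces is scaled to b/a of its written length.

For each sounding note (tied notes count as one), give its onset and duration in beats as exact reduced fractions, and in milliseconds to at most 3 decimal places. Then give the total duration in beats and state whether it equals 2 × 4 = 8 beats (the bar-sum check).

1) 0.0ms=0b +459.184ms=3/2b
2) 459.184ms=3/2b +153.061ms=1/2b
3) 612.245ms=2b +612.245ms=2b
4) 1224.49ms=4b +229.592ms=3/4b
5) 1454.082ms=19/4b +76.531ms=1/4b
6) 1530.612ms=5b +918.367ms=3b
Σ=8b of 8 (196bpm 4/4) — PASS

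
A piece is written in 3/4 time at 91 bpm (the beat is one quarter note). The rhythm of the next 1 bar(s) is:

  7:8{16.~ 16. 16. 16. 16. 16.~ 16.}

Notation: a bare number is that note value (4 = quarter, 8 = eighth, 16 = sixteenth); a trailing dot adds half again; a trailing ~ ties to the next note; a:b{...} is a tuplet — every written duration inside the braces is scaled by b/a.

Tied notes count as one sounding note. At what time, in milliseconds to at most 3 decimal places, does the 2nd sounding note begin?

1. 0.0ms @ 0 + 565.149ms (6/7)
2. 565.149ms @ 6/7 + 282.575ms (3/7)
3. 847.724ms @ 9/7 + 282.575ms (3/7)
4. 1130.298ms @ 12/7 + 282.575ms (3/7)
5. 1412.873ms @ 15/7 + 565.149ms (6/7)

note 2 onset = 6/7b = 565.149ms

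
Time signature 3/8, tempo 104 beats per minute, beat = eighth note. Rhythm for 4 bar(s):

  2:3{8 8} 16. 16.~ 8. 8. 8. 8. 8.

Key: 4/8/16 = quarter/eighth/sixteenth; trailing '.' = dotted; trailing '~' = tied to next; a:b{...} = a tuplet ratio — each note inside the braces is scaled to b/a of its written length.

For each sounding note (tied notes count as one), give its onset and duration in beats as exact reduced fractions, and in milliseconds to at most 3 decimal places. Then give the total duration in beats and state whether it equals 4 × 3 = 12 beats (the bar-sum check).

1) 0.0ms=0b +865.385ms=3/2b
2) 865.385ms=3/2b +865.385ms=3/2b
3) 1730.769ms=3b +432.692ms=3/4b
4) 2163.462ms=15/4b +1298.077ms=9/4b
5) 3461.538ms=6b +865.385ms=3/2b
6) 4326.923ms=15/2b +865.385ms=3/2b
7) 5192.308ms=9b +865.385ms=3/2b
8) 6057.692ms=21/2b +865.385ms=3/2b
Σ=12b of 12 (104bpm 3/8) — PASS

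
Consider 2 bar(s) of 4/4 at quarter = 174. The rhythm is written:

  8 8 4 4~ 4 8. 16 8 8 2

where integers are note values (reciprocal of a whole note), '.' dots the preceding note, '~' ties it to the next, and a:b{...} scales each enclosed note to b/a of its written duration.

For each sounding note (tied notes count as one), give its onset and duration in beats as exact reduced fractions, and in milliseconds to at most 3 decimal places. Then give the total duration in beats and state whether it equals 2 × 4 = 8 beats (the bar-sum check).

1) 0.0ms=0b +172.414ms=1/2b
2) 172.414ms=1/2b +172.414ms=1/2b
3) 344.828ms=1b +344.828ms=1b
4) 689.655ms=2b +689.655ms=2b
5) 1379.31ms=4b +258.621ms=3/4b
6) 1637.931ms=19/4b +86.207ms=1/4b
7) 1724.138ms=5b +172.414ms=1/2b
8) 1896.552ms=11/2b +172.414ms=1/2b
9) 2068.966ms=6b +689.655ms=2b
Σ=8b of 8 (174bpm 4/4) — PASS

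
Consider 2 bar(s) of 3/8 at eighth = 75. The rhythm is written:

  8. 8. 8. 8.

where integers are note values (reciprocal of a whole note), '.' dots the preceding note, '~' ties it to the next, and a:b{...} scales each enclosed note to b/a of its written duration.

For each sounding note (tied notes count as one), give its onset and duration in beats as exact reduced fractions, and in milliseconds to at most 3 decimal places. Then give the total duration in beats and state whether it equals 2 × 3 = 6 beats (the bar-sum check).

1) 0.0ms=0b +1200.0ms=3/2b
2) 1200.0ms=3/2b +1200.0ms=3/2b
3) 2400.0ms=3b +1200.0ms=3/2b
4) 3600.0ms=9/2b +1200.0ms=3/2b
Σ=6b of 6 (75bpm 3/8) — PASS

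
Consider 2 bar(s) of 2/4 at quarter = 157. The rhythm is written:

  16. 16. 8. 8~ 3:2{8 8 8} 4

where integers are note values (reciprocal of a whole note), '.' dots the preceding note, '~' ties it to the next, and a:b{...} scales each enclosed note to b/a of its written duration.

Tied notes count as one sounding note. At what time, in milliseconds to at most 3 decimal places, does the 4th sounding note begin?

1. 0.0ms @ 0 + 143.312ms (3/8)
2. 143.312ms @ 3/8 + 143.312ms (3/8)
3. 286.624ms @ 3/4 + 286.624ms (3/4)
4. 573.248ms @ 3/2 + 318.471ms (5/6)
5. 891.72ms @ 7/3 + 127.389ms (1/3)
6. 1019.108ms @ 8/3 + 127.389ms (1/3)
7. 1146.497ms @ 3 + 382.166ms (1)

note 4 onset = 3/2b = 573.248ms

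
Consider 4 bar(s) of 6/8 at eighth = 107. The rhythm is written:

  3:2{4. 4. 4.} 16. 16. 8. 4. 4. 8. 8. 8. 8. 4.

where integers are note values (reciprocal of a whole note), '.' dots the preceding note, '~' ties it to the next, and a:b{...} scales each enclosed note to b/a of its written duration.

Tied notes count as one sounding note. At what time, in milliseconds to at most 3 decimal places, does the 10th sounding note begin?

1. 0.0ms @ 0 + 1121.495ms (2)
2. 1121.495ms @ 2 + 1121.495ms (2)
3. 2242.991ms @ 4 + 1121.495ms (2)
4. 3364.486ms @ 6 + 420.561ms (3/4)
5. 3785.047ms @ 27/4 + 420.561ms (3/4)
6. 4205.607ms @ 15/2 + 841.121ms (3/2)
7. 5046.729ms @ 9 + 1682.243ms (3)
8. 6728.972ms @ 12 + 1682.243ms (3)
9. 8411.215ms @ 15 + 841.121ms (3/2)
10. 9252.336ms @ 33/2 + 841.121ms (3/2)
11. 10093.458ms @ 18 + 841.121ms (3/2)
12. 10934.579ms @ 39/2 + 841.121ms (3/2)
13. 11775.701ms @ 21 + 1682.243ms (3)

note 10 onset = 33/2b = 9252.336ms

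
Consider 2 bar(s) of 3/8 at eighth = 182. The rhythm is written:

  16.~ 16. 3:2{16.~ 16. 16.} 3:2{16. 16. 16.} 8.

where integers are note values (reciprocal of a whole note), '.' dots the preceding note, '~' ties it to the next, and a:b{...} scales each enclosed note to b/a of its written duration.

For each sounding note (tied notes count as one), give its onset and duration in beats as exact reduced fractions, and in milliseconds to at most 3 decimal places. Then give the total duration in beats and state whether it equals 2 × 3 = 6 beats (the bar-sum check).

1) 0.0ms=0b +494.505ms=3/2b
2) 494.505ms=3/2b +329.67ms=1b
3) 824.176ms=5/2b +164.835ms=1/2b
4) 989.011ms=3b +164.835ms=1/2b
5) 1153.846ms=7/2b +164.835ms=1/2b
6) 1318.681ms=4b +164.835ms=1/2b
7) 1483.516ms=9/2b +494.505ms=3/2b
Σ=6b of 6 (182bpm 3/8) — PASS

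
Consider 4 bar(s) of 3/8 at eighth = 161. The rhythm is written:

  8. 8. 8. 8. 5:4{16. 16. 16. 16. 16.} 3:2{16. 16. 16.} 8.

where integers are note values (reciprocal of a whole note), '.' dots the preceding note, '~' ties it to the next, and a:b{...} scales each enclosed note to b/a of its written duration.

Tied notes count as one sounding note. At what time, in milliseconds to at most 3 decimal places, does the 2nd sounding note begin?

1. 0.0ms @ 0 + 559.006ms (3/2)
2. 559.006ms @ 3/2 + 559.006ms (3/2)
3. 1118.012ms @ 3 + 559.006ms (3/2)
4. 1677.019ms @ 9/2 + 559.006ms (3/2)
5. 2236.025ms @ 6 + 223.602ms (3/5)
6. 2459.627ms @ 33/5 + 223.602ms (3/5)
7. 2683.23ms @ 36/5 + 223.602ms (3/5)
8. 2906.832ms @ 39/5 + 223.602ms (3/5)
9. 3130.435ms @ 42/5 + 223.602ms (3/5)
10. 3354.037ms @ 9 + 186.335ms (1/2)
11. 3540.373ms @ 19/2 + 186.335ms (1/2)
12. 3726.708ms @ 10 + 186.335ms (1/2)
13. 3913.043ms @ 21/2 + 559.006ms (3/2)

note 2 onset = 3/2b = 559.006ms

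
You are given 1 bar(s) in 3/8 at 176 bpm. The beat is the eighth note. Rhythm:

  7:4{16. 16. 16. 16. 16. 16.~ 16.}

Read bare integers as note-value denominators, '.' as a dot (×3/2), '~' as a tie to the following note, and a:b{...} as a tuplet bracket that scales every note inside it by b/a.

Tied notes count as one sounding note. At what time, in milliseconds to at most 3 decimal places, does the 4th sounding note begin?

1. 0.0ms @ 0 + 146.104ms (3/7)
2. 146.104ms @ 3/7 + 146.104ms (3/7)
3. 292.208ms @ 6/7 + 146.104ms (3/7)
4. 438.312ms @ 9/7 + 146.104ms (3/7)
5. 584.416ms @ 12/7 + 146.104ms (3/7)
6. 730.519ms @ 15/7 + 292.208ms (6/7)

note 4 onset = 9/7b = 438.312ms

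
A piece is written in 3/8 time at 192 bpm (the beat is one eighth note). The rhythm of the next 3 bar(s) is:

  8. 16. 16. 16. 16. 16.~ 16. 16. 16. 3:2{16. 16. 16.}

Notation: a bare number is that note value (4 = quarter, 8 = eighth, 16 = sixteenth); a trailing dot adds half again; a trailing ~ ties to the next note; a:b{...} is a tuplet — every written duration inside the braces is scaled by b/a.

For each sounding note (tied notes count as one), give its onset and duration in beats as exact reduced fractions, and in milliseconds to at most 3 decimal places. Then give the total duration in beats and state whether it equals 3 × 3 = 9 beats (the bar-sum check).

1) 0.0ms=0b +468.75ms=3/2b
2) 468.75ms=3/2b +234.375ms=3/4b
3) 703.125ms=9/4b +234.375ms=3/4b
4) 937.5ms=3b +234.375ms=3/4b
5) 1171.875ms=15/4b +234.375ms=3/4b
6) 1406.25ms=9/2b +468.75ms=3/2b
7) 1875.0ms=6b +234.375ms=3/4b
8) 2109.375ms=27/4b +234.375ms=3/4b
9) 2343.75ms=15/2b +156.25ms=1/2b
10) 2500.0ms=8b +156.25ms=1/2b
11) 2656.25ms=17/2b +156.25ms=1/2b
Σ=9b of 9 (192bpm 3/8) — PASS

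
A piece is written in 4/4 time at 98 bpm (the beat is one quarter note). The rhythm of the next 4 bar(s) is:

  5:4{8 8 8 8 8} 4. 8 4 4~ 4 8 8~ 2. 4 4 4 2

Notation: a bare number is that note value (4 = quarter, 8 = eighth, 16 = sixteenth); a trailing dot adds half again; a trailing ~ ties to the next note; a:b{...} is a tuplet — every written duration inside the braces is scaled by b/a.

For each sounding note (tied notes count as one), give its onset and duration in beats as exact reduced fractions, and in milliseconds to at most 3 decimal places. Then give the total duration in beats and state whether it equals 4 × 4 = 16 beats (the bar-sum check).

1) 0.0ms=0b +244.898ms=2/5b
2) 244.898ms=2/5b +244.898ms=2/5b
3) 489.796ms=4/5b +244.898ms=2/5b
4) 734.694ms=6/5b +244.898ms=2/5b
5) 979.592ms=8/5b +244.898ms=2/5b
6) 1224.49ms=2b +918.367ms=3/2b
7) 2142.857ms=7/2b +306.122ms=1/2b
8) 2448.98ms=4b +612.245ms=1b
9) 3061.224ms=5b +1224.49ms=2b
10) 4285.714ms=7b +306.122ms=1/2b
11) 4591.837ms=15/2b +2142.857ms=7/2b
12) 6734.694ms=11b +612.245ms=1b
13) 7346.939ms=12b +612.245ms=1b
14) 7959.184ms=13b +612.245ms=1b
15) 8571.429ms=14b +1224.49ms=2b
Σ=16b of 16 (98bpm 4/4) — PASS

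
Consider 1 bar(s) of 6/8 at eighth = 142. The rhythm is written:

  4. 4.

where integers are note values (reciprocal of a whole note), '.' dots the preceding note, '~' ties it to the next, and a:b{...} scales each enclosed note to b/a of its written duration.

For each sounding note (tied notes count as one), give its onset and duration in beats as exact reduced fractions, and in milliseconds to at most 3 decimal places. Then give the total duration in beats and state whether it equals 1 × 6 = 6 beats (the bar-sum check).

1) 0.0ms=0b +1267.606ms=3b
2) 1267.606ms=3b +1267.606ms=3b
Σ=6b of 6 (142bpm 6/8) — PASS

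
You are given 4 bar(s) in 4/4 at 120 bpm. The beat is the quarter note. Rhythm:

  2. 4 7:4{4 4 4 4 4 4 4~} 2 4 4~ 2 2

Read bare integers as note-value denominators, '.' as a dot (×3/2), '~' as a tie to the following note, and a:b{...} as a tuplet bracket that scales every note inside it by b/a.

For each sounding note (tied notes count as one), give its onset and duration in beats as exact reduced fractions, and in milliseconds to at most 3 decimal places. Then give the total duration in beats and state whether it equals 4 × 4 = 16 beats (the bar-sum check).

1) 0.0ms=0b +1500.0ms=3b
2) 1500.0ms=3b +500.0ms=1b
3) 2000.0ms=4b +285.714ms=4/7b
4) 2285.714ms=32/7b +285.714ms=4/7b
5) 2571.429ms=36/7b +285.714ms=4/7b
6) 2857.143ms=40/7b +285.714ms=4/7b
7) 3142.857ms=44/7b +285.714ms=4/7b
8) 3428.571ms=48/7b +285.714ms=4/7b
9) 3714.286ms=52/7b +1285.714ms=18/7b
10) 5000.0ms=10b +500.0ms=1b
11) 5500.0ms=11b +1500.0ms=3b
12) 7000.0ms=14b +1000.0ms=2b
Σ=16b of 16 (120bpm 4/4) — PASS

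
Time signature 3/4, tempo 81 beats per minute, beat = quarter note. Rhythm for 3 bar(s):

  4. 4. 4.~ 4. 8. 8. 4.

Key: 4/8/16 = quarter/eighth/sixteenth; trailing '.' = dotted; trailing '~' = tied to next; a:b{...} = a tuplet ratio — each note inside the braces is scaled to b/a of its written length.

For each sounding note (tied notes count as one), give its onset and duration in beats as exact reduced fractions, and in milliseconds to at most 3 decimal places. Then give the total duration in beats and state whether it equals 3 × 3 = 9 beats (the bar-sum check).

1) 0.0ms=0b +1111.111ms=3/2b
2) 1111.111ms=3/2b +1111.111ms=3/2b
3) 2222.222ms=3b +2222.222ms=3b
4) 4444.444ms=6b +555.556ms=3/4b
5) 5000.0ms=27/4b +555.556ms=3/4b
6) 5555.556ms=15/2b +1111.111ms=3/2b
Σ=9b of 9 (81bpm 3/4) — PASS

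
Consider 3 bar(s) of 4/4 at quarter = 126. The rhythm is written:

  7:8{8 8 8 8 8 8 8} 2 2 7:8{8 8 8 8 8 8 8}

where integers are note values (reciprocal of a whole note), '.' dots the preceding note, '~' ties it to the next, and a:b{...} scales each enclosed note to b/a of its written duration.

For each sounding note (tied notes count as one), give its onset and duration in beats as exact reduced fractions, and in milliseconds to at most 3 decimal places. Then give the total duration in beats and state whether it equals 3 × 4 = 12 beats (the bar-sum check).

1) 0.0ms=0b +272.109ms=4/7b
2) 272.109ms=4/7b +272.109ms=4/7b
3) 544.218ms=8/7b +272.109ms=4/7b
4) 816.327ms=12/7b +272.109ms=4/7b
5) 1088.435ms=16/7b +272.109ms=4/7b
6) 1360.544ms=20/7b +272.109ms=4/7b
7) 1632.653ms=24/7b +272.109ms=4/7b
8) 1904.762ms=4b +952.381ms=2b
9) 2857.143ms=6b +952.381ms=2b
10) 3809.524ms=8b +272.109ms=4/7b
11) 4081.633ms=60/7b +272.109ms=4/7b
12) 4353.741ms=64/7b +272.109ms=4/7b
13) 4625.85ms=68/7b +272.109ms=4/7b
14) 4897.959ms=72/7b +272.109ms=4/7b
15) 5170.068ms=76/7b +272.109ms=4/7b
16) 5442.177ms=80/7b +272.109ms=4/7b
Σ=12b of 12 (126bpm 4/4) — PASS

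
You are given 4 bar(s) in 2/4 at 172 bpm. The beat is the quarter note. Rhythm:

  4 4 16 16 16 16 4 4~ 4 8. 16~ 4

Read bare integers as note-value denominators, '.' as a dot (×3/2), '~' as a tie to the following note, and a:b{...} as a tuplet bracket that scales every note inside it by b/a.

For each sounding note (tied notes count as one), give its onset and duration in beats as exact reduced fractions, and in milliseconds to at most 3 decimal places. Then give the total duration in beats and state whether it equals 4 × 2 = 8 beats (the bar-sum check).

1) 0.0ms=0b +348.837ms=1b
2) 348.837ms=1b +348.837ms=1b
3) 697.674ms=2b +87.209ms=1/4b
4) 784.884ms=9/4b +87.209ms=1/4b
5) 872.093ms=5/2b +87.209ms=1/4b
6) 959.302ms=11/4b +87.209ms=1/4b
7) 1046.512ms=3b +348.837ms=1b
8) 1395.349ms=4b +697.674ms=2b
9) 2093.023ms=6b +261.628ms=3/4b
10) 2354.651ms=27/4b +436.047ms=5/4b
Σ=8b of 8 (172bpm 2/4) — PASS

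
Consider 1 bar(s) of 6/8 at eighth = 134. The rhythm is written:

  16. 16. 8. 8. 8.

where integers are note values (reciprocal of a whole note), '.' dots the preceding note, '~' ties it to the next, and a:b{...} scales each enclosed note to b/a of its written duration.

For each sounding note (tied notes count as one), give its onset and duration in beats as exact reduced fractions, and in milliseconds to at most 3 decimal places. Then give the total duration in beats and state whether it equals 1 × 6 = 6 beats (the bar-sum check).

1) 0.0ms=0b +335.821ms=3/4b
2) 335.821ms=3/4b +335.821ms=3/4b
3) 671.642ms=3/2b +671.642ms=3/2b
4) 1343.284ms=3b +671.642ms=3/2b
5) 2014.925ms=9/2b +671.642ms=3/2b
Σ=6b of 6 (134bpm 6/8) — PASS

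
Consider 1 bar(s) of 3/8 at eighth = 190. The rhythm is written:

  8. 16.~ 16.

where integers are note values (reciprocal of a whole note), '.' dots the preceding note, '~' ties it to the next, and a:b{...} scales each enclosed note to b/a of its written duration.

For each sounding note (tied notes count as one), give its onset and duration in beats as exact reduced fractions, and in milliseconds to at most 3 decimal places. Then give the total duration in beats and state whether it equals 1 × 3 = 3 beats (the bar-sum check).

1) 0.0ms=0b +473.684ms=3/2b
2) 473.684ms=3/2b +473.684ms=3/2b
Σ=3b of 3 (190bpm 3/8) — PASS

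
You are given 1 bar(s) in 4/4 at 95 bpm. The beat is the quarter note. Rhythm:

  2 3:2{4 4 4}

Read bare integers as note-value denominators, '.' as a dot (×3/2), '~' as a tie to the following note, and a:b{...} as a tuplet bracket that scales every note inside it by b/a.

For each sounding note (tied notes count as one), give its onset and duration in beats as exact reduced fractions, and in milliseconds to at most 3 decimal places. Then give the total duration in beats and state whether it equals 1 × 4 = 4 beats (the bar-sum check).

1) 0.0ms=0b +1263.158ms=2b
2) 1263.158ms=2b +421.053ms=2/3b
3) 1684.211ms=8/3b +421.053ms=2/3b
4) 2105.263ms=10/3b +421.053ms=2/3b
Σ=4b of 4 (95bpm 4/4) — PASS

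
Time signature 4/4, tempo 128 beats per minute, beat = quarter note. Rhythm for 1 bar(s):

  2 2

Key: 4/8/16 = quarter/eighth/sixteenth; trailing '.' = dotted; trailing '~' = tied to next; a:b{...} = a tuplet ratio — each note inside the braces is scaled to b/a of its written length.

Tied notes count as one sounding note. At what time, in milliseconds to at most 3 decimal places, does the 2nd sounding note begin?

1. 0.0ms @ 0 + 937.5ms (2)
2. 937.5ms @ 2 + 937.5ms (2)

note 2 onset = 2b = 937.5ms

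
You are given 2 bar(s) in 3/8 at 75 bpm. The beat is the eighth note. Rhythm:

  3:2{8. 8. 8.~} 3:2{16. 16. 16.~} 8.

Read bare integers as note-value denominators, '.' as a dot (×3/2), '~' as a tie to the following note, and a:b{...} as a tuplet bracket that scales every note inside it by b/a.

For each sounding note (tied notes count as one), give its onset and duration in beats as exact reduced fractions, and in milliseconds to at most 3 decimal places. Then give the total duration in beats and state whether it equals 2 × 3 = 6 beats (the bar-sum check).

1) 0.0ms=0b +800.0ms=1b
2) 800.0ms=1b +800.0ms=1b
3) 1600.0ms=2b +1200.0ms=3/2b
4) 2800.0ms=7/2b +400.0ms=1/2b
5) 3200.0ms=4b +1600.0ms=2b
Σ=6b of 6 (75bpm 3/8) — PASS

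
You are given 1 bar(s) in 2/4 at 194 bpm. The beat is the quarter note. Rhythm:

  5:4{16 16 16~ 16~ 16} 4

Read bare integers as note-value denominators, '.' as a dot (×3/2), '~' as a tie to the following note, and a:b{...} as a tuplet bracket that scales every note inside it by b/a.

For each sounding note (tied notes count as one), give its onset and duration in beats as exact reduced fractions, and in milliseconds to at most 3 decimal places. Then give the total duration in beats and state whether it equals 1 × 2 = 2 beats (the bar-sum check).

1) 0.0ms=0b +61.856ms=1/5b
2) 61.856ms=1/5b +61.856ms=1/5b
3) 123.711ms=2/5b +185.567ms=3/5b
4) 309.278ms=1b +309.278ms=1b
Σ=2b of 2 (194bpm 2/4) — PASS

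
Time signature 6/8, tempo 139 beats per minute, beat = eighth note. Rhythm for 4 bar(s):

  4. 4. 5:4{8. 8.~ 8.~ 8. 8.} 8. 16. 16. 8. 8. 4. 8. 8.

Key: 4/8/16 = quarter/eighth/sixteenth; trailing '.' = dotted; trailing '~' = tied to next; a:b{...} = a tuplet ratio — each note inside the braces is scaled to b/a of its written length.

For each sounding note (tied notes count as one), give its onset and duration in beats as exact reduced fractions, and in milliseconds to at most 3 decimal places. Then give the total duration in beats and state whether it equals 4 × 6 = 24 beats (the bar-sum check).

1) 0.0ms=0b +1294.964ms=3b
2) 1294.964ms=3b +1294.964ms=3b
3) 2589.928ms=6b +517.986ms=6/5b
4) 3107.914ms=36/5b +1553.957ms=18/5b
5) 4661.871ms=54/5b +517.986ms=6/5b
6) 5179.856ms=12b +647.482ms=3/2b
7) 5827.338ms=27/2b +323.741ms=3/4b
8) 6151.079ms=57/4b +323.741ms=3/4b
9) 6474.82ms=15b +647.482ms=3/2b
10) 7122.302ms=33/2b +647.482ms=3/2b
11) 7769.784ms=18b +1294.964ms=3b
12) 9064.748ms=21b +647.482ms=3/2b
13) 9712.23ms=45/2b +647.482ms=3/2b
Σ=24b of 24 (139bpm 6/8) — PASS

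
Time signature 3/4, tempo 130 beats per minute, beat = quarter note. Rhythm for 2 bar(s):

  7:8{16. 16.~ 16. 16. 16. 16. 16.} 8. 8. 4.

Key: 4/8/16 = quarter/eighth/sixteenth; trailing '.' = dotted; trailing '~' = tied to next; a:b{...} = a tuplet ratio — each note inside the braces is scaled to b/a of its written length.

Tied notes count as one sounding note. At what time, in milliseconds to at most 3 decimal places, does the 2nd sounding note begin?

1. 0.0ms @ 0 + 197.802ms (3/7)
2. 197.802ms @ 3/7 + 395.604ms (6/7)
3. 593.407ms @ 9/7 + 197.802ms (3/7)
4. 791.209ms @ 12/7 + 197.802ms (3/7)
5. 989.011ms @ 15/7 + 197.802ms (3/7)
6. 1186.813ms @ 18/7 + 197.802ms (3/7)
7. 1384.615ms @ 3 + 346.154ms (3/4)
8. 1730.769ms @ 15/4 + 346.154ms (3/4)
9. 2076.923ms @ 9/2 + 692.308ms (3/2)

note 2 onset = 3/7b = 197.802ms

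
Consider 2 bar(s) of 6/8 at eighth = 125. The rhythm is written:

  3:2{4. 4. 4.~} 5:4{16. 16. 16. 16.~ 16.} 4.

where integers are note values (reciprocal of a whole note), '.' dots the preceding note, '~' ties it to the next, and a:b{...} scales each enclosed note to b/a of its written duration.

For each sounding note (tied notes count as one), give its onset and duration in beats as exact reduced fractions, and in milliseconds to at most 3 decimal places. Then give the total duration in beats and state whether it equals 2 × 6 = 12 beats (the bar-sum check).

1) 0.0ms=0b +960.0ms=2b
2) 960.0ms=2b +960.0ms=2b
3) 1920.0ms=4b +1248.0ms=13/5b
4) 3168.0ms=33/5b +288.0ms=3/5b
5) 3456.0ms=36/5b +288.0ms=3/5b
6) 3744.0ms=39/5b +576.0ms=6/5b
7) 4320.0ms=9b +1440.0ms=3b
Σ=12b of 12 (125bpm 6/8) — PASS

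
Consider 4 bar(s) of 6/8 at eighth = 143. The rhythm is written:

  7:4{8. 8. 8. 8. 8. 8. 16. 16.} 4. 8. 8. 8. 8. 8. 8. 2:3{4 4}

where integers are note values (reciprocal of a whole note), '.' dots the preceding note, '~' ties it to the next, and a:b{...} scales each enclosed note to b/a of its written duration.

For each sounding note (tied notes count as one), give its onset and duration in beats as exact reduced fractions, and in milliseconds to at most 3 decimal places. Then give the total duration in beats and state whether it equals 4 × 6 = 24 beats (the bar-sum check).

1) 0.0ms=0b +359.64ms=6/7b
2) 359.64ms=6/7b +359.64ms=6/7b
3) 719.281ms=12/7b +359.64ms=6/7b
4) 1078.921ms=18/7b +359.64ms=6/7b
5) 1438.561ms=24/7b +359.64ms=6/7b
6) 1798.202ms=30/7b +359.64ms=6/7b
7) 2157.842ms=36/7b +179.82ms=3/7b
8) 2337.662ms=39/7b +179.82ms=3/7b
9) 2517.483ms=6b +1258.741ms=3b
10) 3776.224ms=9b +629.371ms=3/2b
11) 4405.594ms=21/2b +629.371ms=3/2b
12) 5034.965ms=12b +629.371ms=3/2b
13) 5664.336ms=27/2b +629.371ms=3/2b
14) 6293.706ms=15b +629.371ms=3/2b
15) 6923.077ms=33/2b +629.371ms=3/2b
16) 7552.448ms=18b +1258.741ms=3b
17) 8811.189ms=21b +1258.741ms=3b
Σ=24b of 24 (143bpm 6/8) — PASS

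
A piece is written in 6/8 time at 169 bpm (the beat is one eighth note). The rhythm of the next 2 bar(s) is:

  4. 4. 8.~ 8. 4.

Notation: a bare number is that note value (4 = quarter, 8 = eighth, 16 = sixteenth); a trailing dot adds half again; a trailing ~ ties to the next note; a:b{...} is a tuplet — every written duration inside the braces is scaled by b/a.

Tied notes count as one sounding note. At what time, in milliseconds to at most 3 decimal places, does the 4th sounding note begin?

1. 0.0ms @ 0 + 1065.089ms (3)
2. 1065.089ms @ 3 + 1065.089ms (3)
3. 2130.178ms @ 6 + 1065.089ms (3)
4. 3195.266ms @ 9 + 1065.089ms (3)

note 4 onset = 9b = 3195.266ms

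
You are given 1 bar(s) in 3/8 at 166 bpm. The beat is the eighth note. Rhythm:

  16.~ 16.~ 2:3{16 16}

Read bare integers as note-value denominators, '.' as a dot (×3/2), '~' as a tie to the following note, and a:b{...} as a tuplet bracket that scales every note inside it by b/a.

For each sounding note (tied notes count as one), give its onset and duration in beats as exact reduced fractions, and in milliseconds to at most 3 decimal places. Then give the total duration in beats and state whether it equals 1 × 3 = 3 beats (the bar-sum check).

1) 0.0ms=0b +813.253ms=9/4b
2) 813.253ms=9/4b +271.084ms=3/4b
Σ=3b of 3 (166bpm 3/8) — PASS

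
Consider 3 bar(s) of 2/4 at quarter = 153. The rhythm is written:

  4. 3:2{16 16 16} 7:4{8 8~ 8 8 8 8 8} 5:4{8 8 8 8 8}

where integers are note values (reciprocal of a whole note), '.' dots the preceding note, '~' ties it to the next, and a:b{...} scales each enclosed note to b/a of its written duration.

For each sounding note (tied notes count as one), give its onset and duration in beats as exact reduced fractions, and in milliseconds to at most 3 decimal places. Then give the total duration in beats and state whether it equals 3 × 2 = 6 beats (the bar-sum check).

1) 0.0ms=0b +588.235ms=3/2b
2) 588.235ms=3/2b +65.359ms=1/6b
3) 653.595ms=5/3b +65.359ms=1/6b
4) 718.954ms=11/6b +65.359ms=1/6b
5) 784.314ms=2b +112.045ms=2/7b
6) 896.359ms=16/7b +224.09ms=4/7b
7) 1120.448ms=20/7b +112.045ms=2/7b
8) 1232.493ms=22/7b +112.045ms=2/7b
9) 1344.538ms=24/7b +112.045ms=2/7b
10) 1456.583ms=26/7b +112.045ms=2/7b
11) 1568.627ms=4b +156.863ms=2/5b
12) 1725.49ms=22/5b +156.863ms=2/5b
13) 1882.353ms=24/5b +156.863ms=2/5b
14) 2039.216ms=26/5b +156.863ms=2/5b
15) 2196.078ms=28/5b +156.863ms=2/5b
Σ=6b of 6 (153bpm 2/4) — PASS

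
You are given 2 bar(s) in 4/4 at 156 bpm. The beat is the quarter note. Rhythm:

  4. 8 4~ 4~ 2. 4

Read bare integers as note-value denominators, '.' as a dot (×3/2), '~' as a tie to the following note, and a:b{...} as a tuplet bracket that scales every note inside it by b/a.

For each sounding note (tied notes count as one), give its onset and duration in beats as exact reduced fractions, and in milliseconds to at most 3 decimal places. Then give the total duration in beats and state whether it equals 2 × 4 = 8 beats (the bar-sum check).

1) 0.0ms=0b +576.923ms=3/2b
2) 576.923ms=3/2b +192.308ms=1/2b
3) 769.231ms=2b +1923.077ms=5b
4) 2692.308ms=7b +384.615ms=1b
Σ=8b of 8 (156bpm 4/4) — PASS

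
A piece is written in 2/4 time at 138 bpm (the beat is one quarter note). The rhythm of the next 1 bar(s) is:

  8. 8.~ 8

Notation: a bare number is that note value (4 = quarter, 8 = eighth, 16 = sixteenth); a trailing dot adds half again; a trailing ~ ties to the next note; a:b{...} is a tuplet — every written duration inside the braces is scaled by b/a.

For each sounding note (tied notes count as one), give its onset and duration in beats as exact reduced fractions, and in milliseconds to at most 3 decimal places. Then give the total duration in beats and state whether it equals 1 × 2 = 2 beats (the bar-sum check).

1) 0.0ms=0b +326.087ms=3/4b
2) 326.087ms=3/4b +543.478ms=5/4b
Σ=2b of 2 (138bpm 2/4) — PASS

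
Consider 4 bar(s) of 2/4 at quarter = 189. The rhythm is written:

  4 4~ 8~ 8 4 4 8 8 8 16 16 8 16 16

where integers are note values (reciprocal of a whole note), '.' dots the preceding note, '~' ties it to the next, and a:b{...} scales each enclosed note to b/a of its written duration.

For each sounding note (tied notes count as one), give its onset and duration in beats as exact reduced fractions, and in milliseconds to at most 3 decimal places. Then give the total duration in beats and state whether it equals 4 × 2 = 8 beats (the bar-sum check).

1) 0.0ms=0b +317.46ms=1b
2) 317.46ms=1b +634.921ms=2b
3) 952.381ms=3b +317.46ms=1b
4) 1269.841ms=4b +317.46ms=1b
5) 1587.302ms=5b +158.73ms=1/2b
6) 1746.032ms=11/2b +158.73ms=1/2b
7) 1904.762ms=6b +158.73ms=1/2b
8) 2063.492ms=13/2b +79.365ms=1/4b
9) 2142.857ms=27/4b +79.365ms=1/4b
10) 2222.222ms=7b +158.73ms=1/2b
11) 2380.952ms=15/2b +79.365ms=1/4b
12) 2460.317ms=31/4b +79.365ms=1/4b
Σ=8b of 8 (189bpm 2/4) — PASS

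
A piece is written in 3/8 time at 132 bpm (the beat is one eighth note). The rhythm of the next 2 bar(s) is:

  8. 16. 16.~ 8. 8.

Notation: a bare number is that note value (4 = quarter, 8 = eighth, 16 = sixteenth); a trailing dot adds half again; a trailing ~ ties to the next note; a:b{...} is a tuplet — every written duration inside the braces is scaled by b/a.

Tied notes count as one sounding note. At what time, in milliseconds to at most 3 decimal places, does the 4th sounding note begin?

1. 0.0ms @ 0 + 681.818ms (3/2)
2. 681.818ms @ 3/2 + 340.909ms (3/4)
3. 1022.727ms @ 9/4 + 1022.727ms (9/4)
4. 2045.455ms @ 9/2 + 681.818ms (3/2)

note 4 onset = 9/2b = 2045.455ms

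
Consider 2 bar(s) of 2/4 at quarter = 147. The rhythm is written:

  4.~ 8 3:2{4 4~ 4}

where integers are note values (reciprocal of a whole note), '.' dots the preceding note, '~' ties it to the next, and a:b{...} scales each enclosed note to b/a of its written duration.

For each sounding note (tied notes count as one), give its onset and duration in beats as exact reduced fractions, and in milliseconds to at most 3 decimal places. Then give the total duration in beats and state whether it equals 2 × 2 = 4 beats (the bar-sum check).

1) 0.0ms=0b +816.327ms=2b
2) 816.327ms=2b +272.109ms=2/3b
3) 1088.435ms=8/3b +544.218ms=4/3b
Σ=4b of 4 (147bpm 2/4) — PASS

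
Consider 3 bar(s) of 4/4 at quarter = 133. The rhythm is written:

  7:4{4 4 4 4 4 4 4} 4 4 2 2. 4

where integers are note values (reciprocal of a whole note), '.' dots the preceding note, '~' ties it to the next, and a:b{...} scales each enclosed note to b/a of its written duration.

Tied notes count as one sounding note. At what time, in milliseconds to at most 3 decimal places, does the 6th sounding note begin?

1. 0.0ms @ 0 + 257.787ms (4/7)
2. 257.787ms @ 4/7 + 257.787ms (4/7)
3. 515.575ms @ 8/7 + 257.787ms (4/7)
4. 773.362ms @ 12/7 + 257.787ms (4/7)
5. 1031.149ms @ 16/7 + 257.787ms (4/7)
6. 1288.937ms @ 20/7 + 257.787ms (4/7)
7. 1546.724ms @ 24/7 + 257.787ms (4/7)
8. 1804.511ms @ 4 + 451.128ms (1)
9. 2255.639ms @ 5 + 451.128ms (1)
10. 2706.767ms @ 6 + 902.256ms (2)
11. 3609.023ms @ 8 + 1353.383ms (3)
12. 4962.406ms @ 11 + 451.128ms (1)

note 6 onset = 20/7b = 1288.937ms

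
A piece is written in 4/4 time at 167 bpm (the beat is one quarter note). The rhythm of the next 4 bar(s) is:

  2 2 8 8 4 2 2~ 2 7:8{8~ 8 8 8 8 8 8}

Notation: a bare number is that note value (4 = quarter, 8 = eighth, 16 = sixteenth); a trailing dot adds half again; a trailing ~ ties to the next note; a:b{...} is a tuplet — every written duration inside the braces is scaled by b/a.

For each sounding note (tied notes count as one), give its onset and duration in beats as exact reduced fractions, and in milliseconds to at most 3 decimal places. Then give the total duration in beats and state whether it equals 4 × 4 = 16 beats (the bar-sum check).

1) 0.0ms=0b +718.563ms=2b
2) 718.563ms=2b +718.563ms=2b
3) 1437.126ms=4b +179.641ms=1/2b
4) 1616.766ms=9/2b +179.641ms=1/2b
5) 1796.407ms=5b +359.281ms=1b
6) 2155.689ms=6b +718.563ms=2b
7) 2874.251ms=8b +1437.126ms=4b
8) 4311.377ms=12b +410.607ms=8/7b
9) 4721.985ms=92/7b +205.304ms=4/7b
10) 4927.288ms=96/7b +205.304ms=4/7b
11) 5132.592ms=100/7b +205.304ms=4/7b
12) 5337.896ms=104/7b +205.304ms=4/7b
13) 5543.199ms=108/7b +205.304ms=4/7b
Σ=16b of 16 (167bpm 4/4) — PASS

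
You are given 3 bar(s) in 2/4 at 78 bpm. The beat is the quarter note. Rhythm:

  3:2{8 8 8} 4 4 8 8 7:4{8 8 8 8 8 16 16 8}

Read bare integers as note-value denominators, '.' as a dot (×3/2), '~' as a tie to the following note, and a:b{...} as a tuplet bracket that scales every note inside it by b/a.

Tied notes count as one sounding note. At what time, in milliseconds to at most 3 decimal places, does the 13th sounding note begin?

1. 0.0ms @ 0 + 256.41ms (1/3)
2. 256.41ms @ 1/3 + 256.41ms (1/3)
3. 512.821ms @ 2/3 + 256.41ms (1/3)
4. 769.231ms @ 1 + 769.231ms (1)
5. 1538.462ms @ 2 + 769.231ms (1)
6. 2307.692ms @ 3 + 384.615ms (1/2)
7. 2692.308ms @ 7/2 + 384.615ms (1/2)
8. 3076.923ms @ 4 + 219.78ms (2/7)
9. 3296.703ms @ 30/7 + 219.78ms (2/7)
10. 3516.484ms @ 32/7 + 219.78ms (2/7)
11. 3736.264ms @ 34/7 + 219.78ms (2/7)
12. 3956.044ms @ 36/7 + 219.78ms (2/7)
13. 4175.824ms @ 38/7 + 109.89ms (1/7)
14. 4285.714ms @ 39/7 + 109.89ms (1/7)
15. 4395.604ms @ 40/7 + 219.78ms (2/7)

note 13 onset = 38/7b = 4175.824ms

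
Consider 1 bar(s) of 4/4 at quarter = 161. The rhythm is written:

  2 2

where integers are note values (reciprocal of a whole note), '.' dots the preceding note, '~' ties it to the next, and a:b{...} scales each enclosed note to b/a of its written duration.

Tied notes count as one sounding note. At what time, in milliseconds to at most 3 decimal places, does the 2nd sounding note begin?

note 2 onset = 2b = 745.342ms

1. 0.0ms @ 0 + 745.342ms (2)
2. 745.342ms @ 2 + 745.342ms (2)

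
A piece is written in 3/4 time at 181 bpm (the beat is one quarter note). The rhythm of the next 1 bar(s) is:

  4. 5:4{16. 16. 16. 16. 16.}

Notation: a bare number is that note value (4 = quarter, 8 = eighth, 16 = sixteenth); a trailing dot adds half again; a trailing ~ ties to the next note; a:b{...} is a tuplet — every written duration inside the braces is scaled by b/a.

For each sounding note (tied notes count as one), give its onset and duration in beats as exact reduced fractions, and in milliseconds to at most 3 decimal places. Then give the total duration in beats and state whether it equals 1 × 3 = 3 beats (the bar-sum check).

1) 0.0ms=0b +497.238ms=3/2b
2) 497.238ms=3/2b +99.448ms=3/10b
3) 596.685ms=9/5b +99.448ms=3/10b
4) 696.133ms=21/10b +99.448ms=3/10b
5) 795.58ms=12/5b +99.448ms=3/10b
6) 895.028ms=27/10b +99.448ms=3/10b
Σ=3b of 3 (181bpm 3/4) — PASS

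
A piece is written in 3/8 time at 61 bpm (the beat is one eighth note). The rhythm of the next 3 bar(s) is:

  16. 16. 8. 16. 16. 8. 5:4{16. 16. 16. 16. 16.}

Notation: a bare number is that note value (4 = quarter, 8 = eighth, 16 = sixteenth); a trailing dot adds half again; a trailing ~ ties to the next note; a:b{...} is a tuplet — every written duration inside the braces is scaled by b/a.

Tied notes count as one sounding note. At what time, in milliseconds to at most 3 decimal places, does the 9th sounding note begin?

note 9 onset = 36/5b = 7081.967ms

1. 0.0ms @ 0 + 737.705ms (3/4)
2. 737.705ms @ 3/4 + 737.705ms (3/4)
3. 1475.41ms @ 3/2 + 1475.41ms (3/2)
4. 2950.82ms @ 3 + 737.705ms (3/4)
5. 3688.525ms @ 15/4 + 737.705ms (3/4)
6. 4426.23ms @ 9/2 + 1475.41ms (3/2)
7. 5901.639ms @ 6 + 590.164ms (3/5)
8. 6491.803ms @ 33/5 + 590.164ms (3/5)
9. 7081.967ms @ 36/5 + 590.164ms (3/5)
10. 7672.131ms @ 39/5 + 590.164ms (3/5)
11. 8262.295ms @ 42/5 + 590.164ms (3/5)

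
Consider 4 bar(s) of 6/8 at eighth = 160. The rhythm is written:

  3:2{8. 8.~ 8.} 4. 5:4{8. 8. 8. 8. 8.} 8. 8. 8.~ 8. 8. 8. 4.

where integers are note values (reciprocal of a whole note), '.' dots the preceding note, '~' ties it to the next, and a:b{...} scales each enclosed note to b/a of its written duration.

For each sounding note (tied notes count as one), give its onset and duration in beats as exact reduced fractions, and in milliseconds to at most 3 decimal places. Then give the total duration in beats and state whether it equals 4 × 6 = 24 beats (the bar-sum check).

1) 0.0ms=0b +375.0ms=1b
2) 375.0ms=1b +750.0ms=2b
3) 1125.0ms=3b +1125.0ms=3b
4) 2250.0ms=6b +450.0ms=6/5b
5) 2700.0ms=36/5b +450.0ms=6/5b
6) 3150.0ms=42/5b +450.0ms=6/5b
7) 3600.0ms=48/5b +450.0ms=6/5b
8) 4050.0ms=54/5b +450.0ms=6/5b
9) 4500.0ms=12b +562.5ms=3/2b
10) 5062.5ms=27/2b +562.5ms=3/2b
11) 5625.0ms=15b +1125.0ms=3b
12) 6750.0ms=18b +562.5ms=3/2b
13) 7312.5ms=39/2b +562.5ms=3/2b
14) 7875.0ms=21b +1125.0ms=3b
Σ=24b of 24 (160bpm 6/8) — PASS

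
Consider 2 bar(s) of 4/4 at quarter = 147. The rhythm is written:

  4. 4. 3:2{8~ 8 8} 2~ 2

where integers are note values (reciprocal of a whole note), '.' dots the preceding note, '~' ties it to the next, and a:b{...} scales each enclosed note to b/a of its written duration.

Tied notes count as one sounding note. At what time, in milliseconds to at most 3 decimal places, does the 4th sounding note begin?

1. 0.0ms @ 0 + 612.245ms (3/2)
2. 612.245ms @ 3/2 + 612.245ms (3/2)
3. 1224.49ms @ 3 + 272.109ms (2/3)
4. 1496.599ms @ 11/3 + 136.054ms (1/3)
5. 1632.653ms @ 4 + 1632.653ms (4)

note 4 onset = 11/3b = 1496.599ms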